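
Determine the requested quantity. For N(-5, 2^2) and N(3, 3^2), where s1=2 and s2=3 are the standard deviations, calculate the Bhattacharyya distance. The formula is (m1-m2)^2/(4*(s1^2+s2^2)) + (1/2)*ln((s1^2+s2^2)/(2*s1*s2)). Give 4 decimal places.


Bhattacharyya distance between two Gaussians:
DB = (m1-m2)^2/(4*(s1^2+s2^2)) + (1/2)*ln((s1^2+s2^2)/(2*s1*s2)).
(m1-m2)^2 = (-8)^2 = 64.
s1^2+s2^2 = 4 + 9 = 13.
term1 = 64/52 = 1.230769.
term2 = 0.5*ln(13/12.0) = 0.040021.
DB = 1.230769 + 0.040021 = 1.2708

1.2708


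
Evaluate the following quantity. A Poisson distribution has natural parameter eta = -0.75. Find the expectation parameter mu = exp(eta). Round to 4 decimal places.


Expectation parameter for Poisson exponential family:
mu = exp(eta).
eta = -0.75.
mu = exp(-0.75) = 0.4724

0.4724


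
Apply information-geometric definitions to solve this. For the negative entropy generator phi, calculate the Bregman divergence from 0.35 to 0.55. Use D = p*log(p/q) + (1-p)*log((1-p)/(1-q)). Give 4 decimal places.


Bregman divergence with negative entropy generator:
D = p*log(p/q) + (1-p)*log((1-p)/(1-q)).
p = 0.35, q = 0.55.
p*log(p/q) = 0.35*log(0.35/0.55) = -0.158195.
(1-p)*log((1-p)/(1-q)) = 0.65*log(0.65/0.45) = 0.239021.
D = -0.158195 + 0.239021 = 0.0808

0.0808


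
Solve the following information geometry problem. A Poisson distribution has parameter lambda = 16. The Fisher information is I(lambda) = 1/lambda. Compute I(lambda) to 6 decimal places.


Fisher information for Poisson: I(lambda) = 1/lambda.
lambda = 16.
I(lambda) = 1/16 = 0.062500

0.062500


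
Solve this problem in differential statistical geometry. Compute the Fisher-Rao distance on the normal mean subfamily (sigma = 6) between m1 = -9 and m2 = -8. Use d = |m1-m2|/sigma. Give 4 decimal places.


On the fixed-variance normal subfamily, geodesic distance = |m1-m2|/sigma.
|-9 - -8| = 1.
sigma = 6.
d = 1/6 = 0.1667

0.1667


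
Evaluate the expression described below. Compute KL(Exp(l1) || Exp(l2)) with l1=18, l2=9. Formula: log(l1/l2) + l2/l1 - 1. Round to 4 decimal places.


KL divergence for exponential family:
KL = log(l1/l2) + l2/l1 - 1.
log(18/9) = 0.693147.
9/18 = 0.5.
KL = 0.693147 + 0.5 - 1 = 0.1931

0.1931


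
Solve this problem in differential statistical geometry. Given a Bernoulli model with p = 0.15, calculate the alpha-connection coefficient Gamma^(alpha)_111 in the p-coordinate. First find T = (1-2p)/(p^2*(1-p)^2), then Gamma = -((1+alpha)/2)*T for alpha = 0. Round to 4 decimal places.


Skewness (Amari-Chentsov) tensor: T = (1-2p)/(p^2*(1-p)^2).
p = 0.15, 1-2p = 0.7, p^2 = 0.0225, (1-p)^2 = 0.7225.
T = 0.7/(0.0225 * 0.7225) = 43.060361.
In the p-coordinate, Gamma^(alpha) = Gamma^(0) - (alpha/2)*T with Gamma^(0) = (1/2)*g'(p) = -T/2,
so Gamma^(alpha) = -((1+alpha)/2)*T.
alpha = 0, -(1+alpha)/2 = -0.5.
Gamma = -0.5 * 43.060361 = -21.5302

-21.5302


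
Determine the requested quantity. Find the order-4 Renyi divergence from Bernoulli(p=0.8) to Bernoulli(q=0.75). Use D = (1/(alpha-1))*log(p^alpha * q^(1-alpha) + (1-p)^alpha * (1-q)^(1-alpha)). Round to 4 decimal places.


Renyi divergence of order alpha between Bernoulli distributions:
D = (1/(alpha-1))*log(p^alpha * q^(1-alpha) + (1-p)^alpha * (1-q)^(1-alpha)).
alpha = 4, p = 0.8, q = 0.75.
p^alpha * q^(1-alpha) = 0.8^4 * 0.75^-3 = 0.970904.
(1-p)^alpha * (1-q)^(1-alpha) = 0.2^4 * 0.25^-3 = 0.1024.
sum = 0.970904 + 0.1024 = 1.073304.
D = (1/3)*log(1.073304) = 0.0236

0.0236


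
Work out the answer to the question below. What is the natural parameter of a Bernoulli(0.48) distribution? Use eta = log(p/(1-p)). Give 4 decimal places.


Natural parameter for Bernoulli: eta = log(p/(1-p)).
p = 0.48, 1-p = 0.52.
p/(1-p) = 0.923077.
eta = log(0.923077) = -0.0800

-0.0800


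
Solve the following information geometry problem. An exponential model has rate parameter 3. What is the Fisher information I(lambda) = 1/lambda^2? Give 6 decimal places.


Fisher information for exponential: I(lambda) = 1/lambda^2.
lambda = 3, lambda^2 = 9.
I = 1/9 = 0.111111

0.111111


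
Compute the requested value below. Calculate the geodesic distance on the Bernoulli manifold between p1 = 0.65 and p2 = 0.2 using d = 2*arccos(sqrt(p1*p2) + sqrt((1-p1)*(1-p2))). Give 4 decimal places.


Geodesic distance on Bernoulli manifold:
d(p1,p2) = 2*arccos(sqrt(p1*p2) + sqrt((1-p1)*(1-p2))).
sqrt(p1*p2) = sqrt(0.65*0.2) = 0.360555.
sqrt((1-p1)*(1-p2)) = sqrt(0.35*0.8) = 0.52915.
arg = 0.360555 + 0.52915 = 0.889705.
d = 2*arccos(0.889705) = 0.9482

0.9482


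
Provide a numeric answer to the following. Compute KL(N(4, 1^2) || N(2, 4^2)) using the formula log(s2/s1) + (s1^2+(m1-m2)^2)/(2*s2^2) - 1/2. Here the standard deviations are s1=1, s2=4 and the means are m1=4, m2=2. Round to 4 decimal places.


KL divergence between normal distributions:
KL = log(s2/s1) + (s1^2 + (m1-m2)^2)/(2*s2^2) - 1/2.
log(4/1) = 1.386294.
(1^2 + (4-2)^2)/(2*4^2) = (1 + 4)/32 = 0.15625.
KL = 1.386294 + 0.15625 - 0.5 = 1.0425

1.0425


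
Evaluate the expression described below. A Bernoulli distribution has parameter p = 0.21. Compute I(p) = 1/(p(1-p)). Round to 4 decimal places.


For Bernoulli(p), Fisher information is I(p) = 1/(p*(1-p)).
p = 0.21, 1-p = 0.79.
p*(1-p) = 0.1659.
I(p) = 1/0.1659 = 6.0277

6.0277


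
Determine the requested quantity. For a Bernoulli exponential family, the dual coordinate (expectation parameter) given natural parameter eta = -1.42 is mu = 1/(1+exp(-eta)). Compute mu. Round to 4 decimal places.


Dual coordinate (expectation parameter) for Bernoulli:
mu = 1/(1+exp(-eta)).
eta = -1.42.
exp(-eta) = exp(1.42) = 4.13712.
mu = 1/(1+4.13712) = 0.1947

0.1947


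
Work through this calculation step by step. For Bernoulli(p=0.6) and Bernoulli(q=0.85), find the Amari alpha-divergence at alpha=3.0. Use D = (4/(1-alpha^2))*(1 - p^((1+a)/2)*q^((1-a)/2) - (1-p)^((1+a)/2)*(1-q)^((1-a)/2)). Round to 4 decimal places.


Amari alpha-divergence:
D = (4/(1-alpha^2))*(1 - p^((1+a)/2)*q^((1-a)/2) - (1-p)^((1+a)/2)*(1-q)^((1-a)/2)).
alpha = 3.0, p = 0.6, q = 0.85.
e1 = (1+alpha)/2 = 2.0, e2 = (1-alpha)/2 = -1.0.
t1 = p^e1 * q^e2 = 0.6^2.0 * 0.85^-1.0 = 0.423529.
t2 = (1-p)^e1 * (1-q)^e2 = 0.4^2.0 * 0.15^-1.0 = 1.066667.
4/(1-alpha^2) = -0.5.
D = -0.5*(1 - 0.423529 - 1.066667) = 0.2451

0.2451


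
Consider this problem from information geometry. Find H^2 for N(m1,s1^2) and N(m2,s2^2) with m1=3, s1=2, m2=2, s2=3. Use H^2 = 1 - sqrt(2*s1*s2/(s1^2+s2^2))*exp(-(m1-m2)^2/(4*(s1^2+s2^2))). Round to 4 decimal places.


Squared Hellinger distance for Gaussians:
H^2 = 1 - sqrt(2*s1*s2/(s1^2+s2^2)) * exp(-(m1-m2)^2/(4*(s1^2+s2^2))).
s1^2 = 4, s2^2 = 9, s1^2+s2^2 = 13.
sqrt(2*2*3/(13)) = 0.960769.
(m1-m2)^2 = (1)^2 = 1.
exp(-1/(4*13)) = exp(-0.019231) = 0.980953.
H^2 = 1 - 0.960769*0.980953 = 0.0575

0.0575


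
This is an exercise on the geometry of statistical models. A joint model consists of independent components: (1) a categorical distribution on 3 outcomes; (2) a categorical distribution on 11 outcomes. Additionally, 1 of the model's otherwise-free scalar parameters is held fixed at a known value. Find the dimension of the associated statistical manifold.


The dimension of a statistical manifold equals the number of free
(independent) real parameters of the model. For a product of independent
blocks the parameter counts add.
- categorical on 3 outcomes (probabilities sum to 1): 3-1 = 2.
- categorical on 11 outcomes (probabilities sum to 1): 11-1 = 10.
Total = 2 + 10 = 12.
1 parameter(s) fixed at known values: 12 - 1 = 11.
Dimension = 11

11


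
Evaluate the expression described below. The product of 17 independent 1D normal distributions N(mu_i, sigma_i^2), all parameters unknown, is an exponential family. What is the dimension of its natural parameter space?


Exponential family dimension calculation:
Each univariate normal has two natural parameters (mu/sigma^2 and -1/(2 sigma^2)).
With 17 independent components, dim = 2 * 17 = 34.

34


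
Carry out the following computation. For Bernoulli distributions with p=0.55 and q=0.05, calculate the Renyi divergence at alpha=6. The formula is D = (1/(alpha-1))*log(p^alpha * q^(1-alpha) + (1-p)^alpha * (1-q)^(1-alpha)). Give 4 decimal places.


Renyi divergence of order alpha between Bernoulli distributions:
D = (1/(alpha-1))*log(p^alpha * q^(1-alpha) + (1-p)^alpha * (1-q)^(1-alpha)).
alpha = 6, p = 0.55, q = 0.05.
p^alpha * q^(1-alpha) = 0.55^6 * 0.05^-5 = 88578.05.
(1-p)^alpha * (1-q)^(1-alpha) = 0.45^6 * 0.95^-5 = 0.010731.
sum = 88578.05 + 0.010731 = 88578.060731.
D = (1/5)*log(88578.060731) = 2.2783

2.2783


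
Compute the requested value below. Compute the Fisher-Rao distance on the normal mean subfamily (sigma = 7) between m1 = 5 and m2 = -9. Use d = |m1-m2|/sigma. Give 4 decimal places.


On the fixed-variance normal subfamily, geodesic distance = |m1-m2|/sigma.
|5 - -9| = 14.
sigma = 7.
d = 14/7 = 2.0000

2.0000


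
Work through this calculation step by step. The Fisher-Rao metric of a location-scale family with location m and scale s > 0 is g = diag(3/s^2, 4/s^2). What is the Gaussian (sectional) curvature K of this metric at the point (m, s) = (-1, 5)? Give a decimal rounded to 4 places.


The metric has the form g = (A dm^2 + B ds^2)/s^2 with A = 3, B = 4.
Substitute u = sqrt(A/B)*m: g = B*(du^2 + ds^2)/s^2, i.e. B times the
Poincare upper half-plane metric, which has constant Gaussian curvature -1.
Scaling a 2D metric by a constant c divides the Gaussian curvature by c,
so K = -1/B = -1/(4) = -0.2500 everywhere (the point (m, s) = (-1, 5) is irrelevant:
the curvature is constant).
The requested Gaussian curvature is K = -0.2500.

-0.2500


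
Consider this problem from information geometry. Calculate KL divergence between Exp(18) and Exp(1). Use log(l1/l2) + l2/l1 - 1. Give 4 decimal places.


KL divergence for exponential family:
KL = log(l1/l2) + l2/l1 - 1.
log(18/1) = 2.890372.
1/18 = 0.055556.
KL = 2.890372 + 0.055556 - 1 = 1.9459

1.9459


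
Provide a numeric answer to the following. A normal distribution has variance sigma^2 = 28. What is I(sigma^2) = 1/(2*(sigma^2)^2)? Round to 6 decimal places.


Fisher information for variance: I(sigma^2) = 1/(2*sigma^4).
sigma^2 = 28, so sigma^4 = 784.
I = 1/(2*784) = 1/1568 = 0.000638

0.000638


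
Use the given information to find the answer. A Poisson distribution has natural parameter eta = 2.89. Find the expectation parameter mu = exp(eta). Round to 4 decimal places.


Expectation parameter for Poisson exponential family:
mu = exp(eta).
eta = 2.89.
mu = exp(2.89) = 17.9933

17.9933


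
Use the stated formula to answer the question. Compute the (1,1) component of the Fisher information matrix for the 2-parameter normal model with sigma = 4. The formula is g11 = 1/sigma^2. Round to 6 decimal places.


For the 2-parameter normal family, the Fisher metric has:
  g11 = 1/sigma^2, g22 = 2/sigma^2.
sigma = 4, sigma^2 = 16.
g11 = 0.062500

0.062500


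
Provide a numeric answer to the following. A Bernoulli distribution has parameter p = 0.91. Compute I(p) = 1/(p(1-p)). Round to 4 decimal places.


For Bernoulli(p), Fisher information is I(p) = 1/(p*(1-p)).
p = 0.91, 1-p = 0.09.
p*(1-p) = 0.0819.
I(p) = 1/0.0819 = 12.2100

12.2100


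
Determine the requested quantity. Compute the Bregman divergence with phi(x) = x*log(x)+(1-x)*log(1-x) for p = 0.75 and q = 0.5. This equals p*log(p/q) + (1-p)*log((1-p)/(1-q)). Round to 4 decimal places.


Bregman divergence with negative entropy generator:
D = p*log(p/q) + (1-p)*log((1-p)/(1-q)).
p = 0.75, q = 0.5.
p*log(p/q) = 0.75*log(0.75/0.5) = 0.304099.
(1-p)*log((1-p)/(1-q)) = 0.25*log(0.25/0.5) = -0.173287.
D = 0.304099 + -0.173287 = 0.1308

0.1308


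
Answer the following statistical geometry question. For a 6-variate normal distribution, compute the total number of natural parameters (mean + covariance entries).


Exponential family dimension calculation:
For 6-dim MVN: mean has 6 params, covariance has 6*7/2 = 21 unique entries.
Total dim = 6 + 21 = 27.

27


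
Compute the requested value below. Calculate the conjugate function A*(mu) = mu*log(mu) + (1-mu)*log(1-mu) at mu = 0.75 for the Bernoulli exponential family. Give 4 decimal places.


Legendre transform for Bernoulli:
A*(mu) = mu*log(mu) + (1-mu)*log(1-mu).
mu = 0.75, 1-mu = 0.25.
mu*log(mu) = 0.75*log(0.75) = -0.215762.
(1-mu)*log(1-mu) = 0.25*log(0.25) = -0.346574.
A* = -0.215762 + -0.346574 = -0.5623

-0.5623


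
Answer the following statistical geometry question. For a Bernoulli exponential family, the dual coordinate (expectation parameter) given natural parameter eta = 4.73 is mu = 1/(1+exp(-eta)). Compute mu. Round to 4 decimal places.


Dual coordinate (expectation parameter) for Bernoulli:
mu = 1/(1+exp(-eta)).
eta = 4.73.
exp(-eta) = exp(-4.73) = 0.008826.
mu = 1/(1+0.008826) = 0.9913

0.9913


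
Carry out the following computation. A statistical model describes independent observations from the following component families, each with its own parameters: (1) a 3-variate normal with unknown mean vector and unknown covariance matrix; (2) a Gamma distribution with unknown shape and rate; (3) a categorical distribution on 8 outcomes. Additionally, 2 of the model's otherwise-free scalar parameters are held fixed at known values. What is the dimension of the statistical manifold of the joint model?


The dimension of a statistical manifold equals the number of free
(independent) real parameters of the model. For a product of independent
blocks the parameter counts add.
- 3-variate normal: 3 (mean) + 3*4/2 = 6 (symmetric covariance) = 9.
- Gamma (shape, rate): 2.
- categorical on 8 outcomes (probabilities sum to 1): 8-1 = 7.
Total = 9 + 2 + 7 = 18.
2 parameter(s) fixed at known values: 18 - 2 = 16.
Dimension = 16

16


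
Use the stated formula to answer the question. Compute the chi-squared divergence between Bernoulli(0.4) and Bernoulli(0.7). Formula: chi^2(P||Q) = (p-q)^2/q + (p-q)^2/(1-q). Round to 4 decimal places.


Chi-squared divergence between Bernoulli distributions:
chi^2 = (p-q)^2/q + (p-q)^2/(1-q).
p = 0.4, q = 0.7, p-q = -0.3.
(p-q)^2 = 0.09.
term1 = 0.09/0.7 = 0.128571.
term2 = 0.09/0.3 = 0.3.
chi^2 = 0.128571 + 0.3 = 0.4286

0.4286


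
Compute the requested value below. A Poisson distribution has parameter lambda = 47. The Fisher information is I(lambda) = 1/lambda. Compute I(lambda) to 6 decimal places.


Fisher information for Poisson: I(lambda) = 1/lambda.
lambda = 47.
I(lambda) = 1/47 = 0.021277

0.021277


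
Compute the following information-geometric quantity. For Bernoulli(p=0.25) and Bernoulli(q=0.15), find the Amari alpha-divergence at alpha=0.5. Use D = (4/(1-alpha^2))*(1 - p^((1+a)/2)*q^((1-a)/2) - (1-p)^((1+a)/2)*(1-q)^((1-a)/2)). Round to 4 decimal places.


Amari alpha-divergence:
D = (4/(1-alpha^2))*(1 - p^((1+a)/2)*q^((1-a)/2) - (1-p)^((1+a)/2)*(1-q)^((1-a)/2)).
alpha = 0.5, p = 0.25, q = 0.15.
e1 = (1+alpha)/2 = 0.75, e2 = (1-alpha)/2 = 0.25.
t1 = p^e1 * q^e2 = 0.25^0.75 * 0.15^0.25 = 0.220028.
t2 = (1-p)^e1 * (1-q)^e2 = 0.75^0.75 * 0.85^0.25 = 0.773839.
4/(1-alpha^2) = 5.333333.
D = 5.333333*(1 - 0.220028 - 0.773839) = 0.0327

0.0327


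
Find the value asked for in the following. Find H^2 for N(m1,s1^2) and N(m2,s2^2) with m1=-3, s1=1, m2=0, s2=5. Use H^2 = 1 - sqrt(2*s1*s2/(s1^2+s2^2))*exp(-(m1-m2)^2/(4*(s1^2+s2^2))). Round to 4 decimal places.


Squared Hellinger distance for Gaussians:
H^2 = 1 - sqrt(2*s1*s2/(s1^2+s2^2)) * exp(-(m1-m2)^2/(4*(s1^2+s2^2))).
s1^2 = 1, s2^2 = 25, s1^2+s2^2 = 26.
sqrt(2*1*5/(26)) = 0.620174.
(m1-m2)^2 = (-3)^2 = 9.
exp(-9/(4*26)) = exp(-0.086538) = 0.9171.
H^2 = 1 - 0.620174*0.9171 = 0.4312

0.4312


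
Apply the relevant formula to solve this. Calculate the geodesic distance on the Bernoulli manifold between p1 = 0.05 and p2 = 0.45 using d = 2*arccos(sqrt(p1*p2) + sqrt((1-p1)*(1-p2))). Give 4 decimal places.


Geodesic distance on Bernoulli manifold:
d(p1,p2) = 2*arccos(sqrt(p1*p2) + sqrt((1-p1)*(1-p2))).
sqrt(p1*p2) = sqrt(0.05*0.45) = 0.15.
sqrt((1-p1)*(1-p2)) = sqrt(0.95*0.55) = 0.722842.
arg = 0.15 + 0.722842 = 0.872842.
d = 2*arccos(0.872842) = 1.0196

1.0196


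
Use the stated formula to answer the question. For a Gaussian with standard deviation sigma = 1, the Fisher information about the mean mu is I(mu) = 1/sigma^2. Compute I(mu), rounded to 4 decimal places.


The Fisher information for the mean of a normal distribution is I(mu) = 1/sigma^2.
sigma = 1, so sigma^2 = 1.
I(mu) = 1/1 = 1.0000

1.0000


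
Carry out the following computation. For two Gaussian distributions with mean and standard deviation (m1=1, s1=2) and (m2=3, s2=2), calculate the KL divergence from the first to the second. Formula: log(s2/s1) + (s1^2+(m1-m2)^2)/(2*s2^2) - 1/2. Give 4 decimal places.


KL divergence between normal distributions:
KL = log(s2/s1) + (s1^2 + (m1-m2)^2)/(2*s2^2) - 1/2.
log(2/2) = 0.0.
(2^2 + (1-3)^2)/(2*2^2) = (4 + 4)/8 = 1.0.
KL = 0.0 + 1.0 - 0.5 = 0.5000

0.5000


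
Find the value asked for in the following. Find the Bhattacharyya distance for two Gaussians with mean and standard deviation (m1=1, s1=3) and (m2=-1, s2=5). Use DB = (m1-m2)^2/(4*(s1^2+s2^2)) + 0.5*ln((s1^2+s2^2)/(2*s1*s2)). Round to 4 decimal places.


Bhattacharyya distance between two Gaussians:
DB = (m1-m2)^2/(4*(s1^2+s2^2)) + (1/2)*ln((s1^2+s2^2)/(2*s1*s2)).
(m1-m2)^2 = (2)^2 = 4.
s1^2+s2^2 = 9 + 25 = 34.
term1 = 4/136 = 0.029412.
term2 = 0.5*ln(34/30.0) = 0.062582.
DB = 0.029412 + 0.062582 = 0.0920

0.0920


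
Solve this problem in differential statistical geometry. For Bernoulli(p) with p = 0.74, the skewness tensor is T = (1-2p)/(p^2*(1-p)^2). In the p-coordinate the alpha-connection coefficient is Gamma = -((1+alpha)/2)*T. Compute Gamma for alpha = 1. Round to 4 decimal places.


Skewness (Amari-Chentsov) tensor: T = (1-2p)/(p^2*(1-p)^2).
p = 0.74, 1-2p = -0.48, p^2 = 0.5476, (1-p)^2 = 0.0676.
T = -0.48/(0.5476 * 0.0676) = -12.966749.
In the p-coordinate, Gamma^(alpha) = Gamma^(0) - (alpha/2)*T with Gamma^(0) = (1/2)*g'(p) = -T/2,
so Gamma^(alpha) = -((1+alpha)/2)*T.
alpha = 1, -(1+alpha)/2 = -1.0.
Gamma = -1.0 * -12.966749 = 12.9667

12.9667


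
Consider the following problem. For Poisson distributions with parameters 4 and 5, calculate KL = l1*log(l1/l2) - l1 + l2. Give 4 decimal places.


KL divergence for Poisson:
KL = l1*log(l1/l2) - l1 + l2.
l1 = 4, l2 = 5.
log(4/5) = -0.223144.
l1*log(l1/l2) = 4 * -0.223144 = -0.892574.
KL = -0.892574 - 4 + 5 = 0.1074

0.1074


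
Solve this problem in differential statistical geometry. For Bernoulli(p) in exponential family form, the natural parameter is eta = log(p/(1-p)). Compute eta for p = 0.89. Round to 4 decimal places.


Natural parameter for Bernoulli: eta = log(p/(1-p)).
p = 0.89, 1-p = 0.11.
p/(1-p) = 8.090909.
eta = log(8.090909) = 2.0907

2.0907


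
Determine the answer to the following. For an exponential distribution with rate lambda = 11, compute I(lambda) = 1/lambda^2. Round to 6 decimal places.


Fisher information for exponential: I(lambda) = 1/lambda^2.
lambda = 11, lambda^2 = 121.
I = 1/121 = 0.008264

0.008264


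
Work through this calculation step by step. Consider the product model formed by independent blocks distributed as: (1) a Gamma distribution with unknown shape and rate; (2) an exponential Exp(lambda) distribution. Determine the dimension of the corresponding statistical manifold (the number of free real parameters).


The dimension of a statistical manifold equals the number of free
(independent) real parameters of the model. For a product of independent
blocks the parameter counts add.
- Gamma (shape, rate): 2.
- exponential (lambda): 1.
Total = 2 + 1 = 3.
Dimension = 3

3


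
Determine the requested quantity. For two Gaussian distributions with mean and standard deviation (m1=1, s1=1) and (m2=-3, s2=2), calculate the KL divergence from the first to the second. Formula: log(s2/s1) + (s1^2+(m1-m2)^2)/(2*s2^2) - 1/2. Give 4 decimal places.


KL divergence between normal distributions:
KL = log(s2/s1) + (s1^2 + (m1-m2)^2)/(2*s2^2) - 1/2.
log(2/1) = 0.693147.
(1^2 + (1--3)^2)/(2*2^2) = (1 + 16)/8 = 2.125.
KL = 0.693147 + 2.125 - 0.5 = 2.3181

2.3181


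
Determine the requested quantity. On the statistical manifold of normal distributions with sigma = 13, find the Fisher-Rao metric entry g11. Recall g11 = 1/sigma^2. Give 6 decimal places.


For the 2-parameter normal family, the Fisher metric has:
  g11 = 1/sigma^2, g22 = 2/sigma^2.
sigma = 13, sigma^2 = 169.
g11 = 0.005917

0.005917


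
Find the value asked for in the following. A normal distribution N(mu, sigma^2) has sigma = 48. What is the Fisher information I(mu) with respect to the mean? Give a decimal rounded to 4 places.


The Fisher information for the mean of a normal distribution is I(mu) = 1/sigma^2.
sigma = 48, so sigma^2 = 2304.
I(mu) = 1/2304 = 0.0004

0.0004


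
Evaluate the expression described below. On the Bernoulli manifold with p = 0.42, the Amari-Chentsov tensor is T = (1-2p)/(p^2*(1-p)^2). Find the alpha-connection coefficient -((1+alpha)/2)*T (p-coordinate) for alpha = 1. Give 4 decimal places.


Skewness (Amari-Chentsov) tensor: T = (1-2p)/(p^2*(1-p)^2).
p = 0.42, 1-2p = 0.16, p^2 = 0.1764, (1-p)^2 = 0.3364.
T = 0.16/(0.1764 * 0.3364) = 2.696283.
In the p-coordinate, Gamma^(alpha) = Gamma^(0) - (alpha/2)*T with Gamma^(0) = (1/2)*g'(p) = -T/2,
so Gamma^(alpha) = -((1+alpha)/2)*T.
alpha = 1, -(1+alpha)/2 = -1.0.
Gamma = -1.0 * 2.696283 = -2.6963

-2.6963


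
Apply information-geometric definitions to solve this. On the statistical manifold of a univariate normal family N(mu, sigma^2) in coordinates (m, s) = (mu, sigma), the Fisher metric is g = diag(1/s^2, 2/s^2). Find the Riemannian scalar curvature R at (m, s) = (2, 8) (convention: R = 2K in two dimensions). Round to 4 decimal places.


The metric has the form g = (A dm^2 + B ds^2)/s^2 with A = 1, B = 2.
Substitute u = sqrt(A/B)*m: g = B*(du^2 + ds^2)/s^2, i.e. B times the
Poincare upper half-plane metric, which has constant Gaussian curvature -1.
Scaling a 2D metric by a constant c divides the Gaussian curvature by c,
so K = -1/B = -1/(2) = -0.5000 everywhere (the point (m, s) = (2, 8) is irrelevant:
the curvature is constant).
Scalar curvature in dimension 2: R = 2K = -2/(2) = -1.0000.

-1.0000


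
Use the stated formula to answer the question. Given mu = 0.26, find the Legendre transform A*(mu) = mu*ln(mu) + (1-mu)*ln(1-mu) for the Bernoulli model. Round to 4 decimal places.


Legendre transform for Bernoulli:
A*(mu) = mu*log(mu) + (1-mu)*log(1-mu).
mu = 0.26, 1-mu = 0.74.
mu*log(mu) = 0.26*log(0.26) = -0.350239.
(1-mu)*log(1-mu) = 0.74*log(0.74) = -0.222818.
A* = -0.350239 + -0.222818 = -0.5731

-0.5731


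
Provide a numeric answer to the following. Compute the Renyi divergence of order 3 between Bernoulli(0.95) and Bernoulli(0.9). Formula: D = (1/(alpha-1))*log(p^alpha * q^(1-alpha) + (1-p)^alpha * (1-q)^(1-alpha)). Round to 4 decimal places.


Renyi divergence of order alpha between Bernoulli distributions:
D = (1/(alpha-1))*log(p^alpha * q^(1-alpha) + (1-p)^alpha * (1-q)^(1-alpha)).
alpha = 3, p = 0.95, q = 0.9.
p^alpha * q^(1-alpha) = 0.95^3 * 0.9^-2 = 1.058488.
(1-p)^alpha * (1-q)^(1-alpha) = 0.05^3 * 0.1^-2 = 0.0125.
sum = 1.058488 + 0.0125 = 1.070988.
D = (1/2)*log(1.070988) = 0.0343

0.0343


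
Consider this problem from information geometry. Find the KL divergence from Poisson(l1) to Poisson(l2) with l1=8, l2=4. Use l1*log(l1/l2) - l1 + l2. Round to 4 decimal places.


KL divergence for Poisson:
KL = l1*log(l1/l2) - l1 + l2.
l1 = 8, l2 = 4.
log(8/4) = 0.693147.
l1*log(l1/l2) = 8 * 0.693147 = 5.545177.
KL = 5.545177 - 8 + 4 = 1.5452

1.5452


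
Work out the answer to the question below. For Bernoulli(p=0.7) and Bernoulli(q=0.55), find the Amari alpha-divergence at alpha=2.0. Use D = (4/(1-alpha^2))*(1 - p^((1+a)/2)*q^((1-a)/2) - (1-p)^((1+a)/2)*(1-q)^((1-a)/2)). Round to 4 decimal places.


Amari alpha-divergence:
D = (4/(1-alpha^2))*(1 - p^((1+a)/2)*q^((1-a)/2) - (1-p)^((1+a)/2)*(1-q)^((1-a)/2)).
alpha = 2.0, p = 0.7, q = 0.55.
e1 = (1+alpha)/2 = 1.5, e2 = (1-alpha)/2 = -0.5.
t1 = p^e1 * q^e2 = 0.7^1.5 * 0.55^-0.5 = 0.789707.
t2 = (1-p)^e1 * (1-q)^e2 = 0.3^1.5 * 0.45^-0.5 = 0.244949.
4/(1-alpha^2) = -1.333333.
D = -1.333333*(1 - 0.789707 - 0.244949) = 0.0462

0.0462


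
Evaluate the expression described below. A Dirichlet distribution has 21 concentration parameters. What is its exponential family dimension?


Exponential family dimension calculation:
Dirichlet with 21 components has 21 natural parameters.

21


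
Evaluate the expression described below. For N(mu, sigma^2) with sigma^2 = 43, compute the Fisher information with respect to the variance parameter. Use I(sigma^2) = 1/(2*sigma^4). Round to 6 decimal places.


Fisher information for variance: I(sigma^2) = 1/(2*sigma^4).
sigma^2 = 43, so sigma^4 = 1849.
I = 1/(2*1849) = 1/3698 = 0.000270

0.000270


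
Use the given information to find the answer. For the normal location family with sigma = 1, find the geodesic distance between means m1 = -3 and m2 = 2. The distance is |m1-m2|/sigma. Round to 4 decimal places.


On the fixed-variance normal subfamily, geodesic distance = |m1-m2|/sigma.
|-3 - 2| = 5.
sigma = 1.
d = 5/1 = 5.0000

5.0000


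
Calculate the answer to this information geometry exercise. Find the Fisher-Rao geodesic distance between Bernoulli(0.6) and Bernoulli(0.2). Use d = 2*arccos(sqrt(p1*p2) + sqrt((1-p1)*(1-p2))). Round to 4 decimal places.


Geodesic distance on Bernoulli manifold:
d(p1,p2) = 2*arccos(sqrt(p1*p2) + sqrt((1-p1)*(1-p2))).
sqrt(p1*p2) = sqrt(0.6*0.2) = 0.34641.
sqrt((1-p1)*(1-p2)) = sqrt(0.4*0.8) = 0.565685.
arg = 0.34641 + 0.565685 = 0.912096.
d = 2*arccos(0.912096) = 0.8449

0.8449


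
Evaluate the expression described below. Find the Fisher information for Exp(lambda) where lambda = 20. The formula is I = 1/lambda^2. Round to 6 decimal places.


Fisher information for exponential: I(lambda) = 1/lambda^2.
lambda = 20, lambda^2 = 400.
I = 1/400 = 0.002500

0.002500


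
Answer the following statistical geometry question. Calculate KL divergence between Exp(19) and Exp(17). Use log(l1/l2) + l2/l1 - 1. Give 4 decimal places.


KL divergence for exponential family:
KL = log(l1/l2) + l2/l1 - 1.
log(19/17) = 0.111226.
17/19 = 0.894737.
KL = 0.111226 + 0.894737 - 1 = 0.0060

0.0060


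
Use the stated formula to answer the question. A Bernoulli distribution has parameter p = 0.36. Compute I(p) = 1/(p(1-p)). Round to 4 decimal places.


For Bernoulli(p), Fisher information is I(p) = 1/(p*(1-p)).
p = 0.36, 1-p = 0.64.
p*(1-p) = 0.2304.
I(p) = 1/0.2304 = 4.3403

4.3403


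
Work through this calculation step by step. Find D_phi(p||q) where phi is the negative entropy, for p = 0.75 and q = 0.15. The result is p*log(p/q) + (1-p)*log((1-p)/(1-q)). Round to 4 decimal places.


Bregman divergence with negative entropy generator:
D = p*log(p/q) + (1-p)*log((1-p)/(1-q)).
p = 0.75, q = 0.15.
p*log(p/q) = 0.75*log(0.75/0.15) = 1.207078.
(1-p)*log((1-p)/(1-q)) = 0.25*log(0.25/0.85) = -0.305944.
D = 1.207078 + -0.305944 = 0.9011

0.9011


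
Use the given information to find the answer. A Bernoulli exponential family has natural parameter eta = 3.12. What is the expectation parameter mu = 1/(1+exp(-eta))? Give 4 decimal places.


Dual coordinate (expectation parameter) for Bernoulli:
mu = 1/(1+exp(-eta)).
eta = 3.12.
exp(-eta) = exp(-3.12) = 0.044157.
mu = 1/(1+0.044157) = 0.9577

0.9577


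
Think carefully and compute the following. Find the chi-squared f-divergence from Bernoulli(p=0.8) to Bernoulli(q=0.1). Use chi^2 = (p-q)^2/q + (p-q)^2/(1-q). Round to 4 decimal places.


Chi-squared divergence between Bernoulli distributions:
chi^2 = (p-q)^2/q + (p-q)^2/(1-q).
p = 0.8, q = 0.1, p-q = 0.7.
(p-q)^2 = 0.49.
term1 = 0.49/0.1 = 4.9.
term2 = 0.49/0.9 = 0.544444.
chi^2 = 4.9 + 0.544444 = 5.4444

5.4444


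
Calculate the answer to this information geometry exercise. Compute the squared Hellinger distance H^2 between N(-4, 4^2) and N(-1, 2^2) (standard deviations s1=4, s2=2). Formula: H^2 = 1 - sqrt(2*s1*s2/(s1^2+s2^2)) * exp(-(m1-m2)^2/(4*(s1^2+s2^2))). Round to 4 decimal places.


Squared Hellinger distance for Gaussians:
H^2 = 1 - sqrt(2*s1*s2/(s1^2+s2^2)) * exp(-(m1-m2)^2/(4*(s1^2+s2^2))).
s1^2 = 16, s2^2 = 4, s1^2+s2^2 = 20.
sqrt(2*4*2/(20)) = 0.894427.
(m1-m2)^2 = (-3)^2 = 9.
exp(-9/(4*20)) = exp(-0.1125) = 0.893597.
H^2 = 1 - 0.894427*0.893597 = 0.2007

0.2007


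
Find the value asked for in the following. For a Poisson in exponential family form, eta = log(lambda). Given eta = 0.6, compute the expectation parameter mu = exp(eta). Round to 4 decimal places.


Expectation parameter for Poisson exponential family:
mu = exp(eta).
eta = 0.6.
mu = exp(0.6) = 1.8221

1.8221


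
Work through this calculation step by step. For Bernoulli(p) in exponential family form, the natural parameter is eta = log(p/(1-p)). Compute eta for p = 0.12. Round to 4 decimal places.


Natural parameter for Bernoulli: eta = log(p/(1-p)).
p = 0.12, 1-p = 0.88.
p/(1-p) = 0.136364.
eta = log(0.136364) = -1.9924

-1.9924


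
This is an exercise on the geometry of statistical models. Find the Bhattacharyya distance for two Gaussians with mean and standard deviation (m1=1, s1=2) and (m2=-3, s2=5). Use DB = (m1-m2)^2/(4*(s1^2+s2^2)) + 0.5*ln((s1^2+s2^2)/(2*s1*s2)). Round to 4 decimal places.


Bhattacharyya distance between two Gaussians:
DB = (m1-m2)^2/(4*(s1^2+s2^2)) + (1/2)*ln((s1^2+s2^2)/(2*s1*s2)).
(m1-m2)^2 = (4)^2 = 16.
s1^2+s2^2 = 4 + 25 = 29.
term1 = 16/116 = 0.137931.
term2 = 0.5*ln(29/20.0) = 0.185782.
DB = 0.137931 + 0.185782 = 0.3237

0.3237


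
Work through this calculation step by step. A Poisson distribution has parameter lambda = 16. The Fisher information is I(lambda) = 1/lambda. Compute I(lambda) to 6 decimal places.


Fisher information for Poisson: I(lambda) = 1/lambda.
lambda = 16.
I(lambda) = 1/16 = 0.062500

0.062500


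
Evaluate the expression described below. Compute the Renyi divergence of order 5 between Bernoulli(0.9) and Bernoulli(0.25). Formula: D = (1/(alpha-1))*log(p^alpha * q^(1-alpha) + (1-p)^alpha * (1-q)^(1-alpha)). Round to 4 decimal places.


Renyi divergence of order alpha between Bernoulli distributions:
D = (1/(alpha-1))*log(p^alpha * q^(1-alpha) + (1-p)^alpha * (1-q)^(1-alpha)).
alpha = 5, p = 0.9, q = 0.25.
p^alpha * q^(1-alpha) = 0.9^5 * 0.25^-4 = 151.16544.
(1-p)^alpha * (1-q)^(1-alpha) = 0.1^5 * 0.75^-4 = 3.2e-05.
sum = 151.16544 + 3.2e-05 = 151.165472.
D = (1/4)*log(151.165472) = 1.2546

1.2546


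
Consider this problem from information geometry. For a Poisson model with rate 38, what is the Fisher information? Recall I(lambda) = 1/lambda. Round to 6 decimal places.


Fisher information for Poisson: I(lambda) = 1/lambda.
lambda = 38.
I(lambda) = 1/38 = 0.026316

0.026316


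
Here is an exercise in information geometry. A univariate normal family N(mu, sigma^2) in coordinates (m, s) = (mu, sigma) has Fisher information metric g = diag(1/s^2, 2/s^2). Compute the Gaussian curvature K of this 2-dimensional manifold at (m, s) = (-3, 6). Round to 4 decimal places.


The metric has the form g = (A dm^2 + B ds^2)/s^2 with A = 1, B = 2.
Substitute u = sqrt(A/B)*m: g = B*(du^2 + ds^2)/s^2, i.e. B times the
Poincare upper half-plane metric, which has constant Gaussian curvature -1.
Scaling a 2D metric by a constant c divides the Gaussian curvature by c,
so K = -1/B = -1/(2) = -0.5000 everywhere (the point (m, s) = (-3, 6) is irrelevant:
the curvature is constant).
The requested Gaussian curvature is K = -0.5000.

-0.5000


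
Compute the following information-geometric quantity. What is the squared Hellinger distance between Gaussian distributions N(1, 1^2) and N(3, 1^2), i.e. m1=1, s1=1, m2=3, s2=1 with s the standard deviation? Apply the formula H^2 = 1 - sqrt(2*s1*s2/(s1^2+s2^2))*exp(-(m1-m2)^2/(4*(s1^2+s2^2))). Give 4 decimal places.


Squared Hellinger distance for Gaussians:
H^2 = 1 - sqrt(2*s1*s2/(s1^2+s2^2)) * exp(-(m1-m2)^2/(4*(s1^2+s2^2))).
s1^2 = 1, s2^2 = 1, s1^2+s2^2 = 2.
sqrt(2*1*1/(2)) = 1.0.
(m1-m2)^2 = (-2)^2 = 4.
exp(-4/(4*2)) = exp(-0.5) = 0.606531.
H^2 = 1 - 1.0*0.606531 = 0.3935

0.3935


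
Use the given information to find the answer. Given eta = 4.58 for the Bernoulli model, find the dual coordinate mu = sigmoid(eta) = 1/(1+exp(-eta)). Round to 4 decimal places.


Dual coordinate (expectation parameter) for Bernoulli:
mu = 1/(1+exp(-eta)).
eta = 4.58.
exp(-eta) = exp(-4.58) = 0.010255.
mu = 1/(1+0.010255) = 0.9898

0.9898


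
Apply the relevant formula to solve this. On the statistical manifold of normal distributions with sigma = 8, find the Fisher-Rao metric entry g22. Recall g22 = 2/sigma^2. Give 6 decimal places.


For the 2-parameter normal family, the Fisher metric has:
  g11 = 1/sigma^2, g22 = 2/sigma^2.
sigma = 8, sigma^2 = 64.
g22 = 0.031250

0.031250


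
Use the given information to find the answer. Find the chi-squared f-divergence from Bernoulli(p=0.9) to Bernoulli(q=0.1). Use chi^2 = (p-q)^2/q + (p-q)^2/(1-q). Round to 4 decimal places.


Chi-squared divergence between Bernoulli distributions:
chi^2 = (p-q)^2/q + (p-q)^2/(1-q).
p = 0.9, q = 0.1, p-q = 0.8.
(p-q)^2 = 0.64.
term1 = 0.64/0.1 = 6.4.
term2 = 0.64/0.9 = 0.711111.
chi^2 = 6.4 + 0.711111 = 7.1111

7.1111


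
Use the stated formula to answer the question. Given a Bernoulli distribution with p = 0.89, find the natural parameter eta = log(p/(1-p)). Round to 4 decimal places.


Natural parameter for Bernoulli: eta = log(p/(1-p)).
p = 0.89, 1-p = 0.11.
p/(1-p) = 8.090909.
eta = log(8.090909) = 2.0907

2.0907


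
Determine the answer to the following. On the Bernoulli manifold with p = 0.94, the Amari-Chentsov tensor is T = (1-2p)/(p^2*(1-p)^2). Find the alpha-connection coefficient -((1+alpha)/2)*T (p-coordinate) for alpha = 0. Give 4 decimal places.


Skewness (Amari-Chentsov) tensor: T = (1-2p)/(p^2*(1-p)^2).
p = 0.94, 1-2p = -0.88, p^2 = 0.8836, (1-p)^2 = 0.0036.
T = -0.88/(0.8836 * 0.0036) = -276.646044.
In the p-coordinate, Gamma^(alpha) = Gamma^(0) - (alpha/2)*T with Gamma^(0) = (1/2)*g'(p) = -T/2,
so Gamma^(alpha) = -((1+alpha)/2)*T.
alpha = 0, -(1+alpha)/2 = -0.5.
Gamma = -0.5 * -276.646044 = 138.3230

138.3230


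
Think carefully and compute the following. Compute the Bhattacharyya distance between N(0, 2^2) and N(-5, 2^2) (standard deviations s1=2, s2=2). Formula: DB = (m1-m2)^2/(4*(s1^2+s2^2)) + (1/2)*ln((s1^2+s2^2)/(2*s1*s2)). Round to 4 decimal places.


Bhattacharyya distance between two Gaussians:
DB = (m1-m2)^2/(4*(s1^2+s2^2)) + (1/2)*ln((s1^2+s2^2)/(2*s1*s2)).
(m1-m2)^2 = (5)^2 = 25.
s1^2+s2^2 = 4 + 4 = 8.
term1 = 25/32 = 0.78125.
term2 = 0.5*ln(8/8.0) = 0.0.
DB = 0.78125 + 0.0 = 0.7813

0.7813


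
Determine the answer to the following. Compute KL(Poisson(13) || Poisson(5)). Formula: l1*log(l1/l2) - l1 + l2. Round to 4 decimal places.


KL divergence for Poisson:
KL = l1*log(l1/l2) - l1 + l2.
l1 = 13, l2 = 5.
log(13/5) = 0.955511.
l1*log(l1/l2) = 13 * 0.955511 = 12.421649.
KL = 12.421649 - 13 + 5 = 4.4216

4.4216


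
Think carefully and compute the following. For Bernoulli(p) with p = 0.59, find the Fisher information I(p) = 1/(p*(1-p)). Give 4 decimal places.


For Bernoulli(p), Fisher information is I(p) = 1/(p*(1-p)).
p = 0.59, 1-p = 0.41.
p*(1-p) = 0.2419.
I(p) = 1/0.2419 = 4.1339

4.1339


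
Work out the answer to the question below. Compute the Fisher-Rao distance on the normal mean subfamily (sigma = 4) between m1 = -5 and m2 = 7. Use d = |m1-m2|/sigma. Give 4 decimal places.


On the fixed-variance normal subfamily, geodesic distance = |m1-m2|/sigma.
|-5 - 7| = 12.
sigma = 4.
d = 12/4 = 3.0000

3.0000


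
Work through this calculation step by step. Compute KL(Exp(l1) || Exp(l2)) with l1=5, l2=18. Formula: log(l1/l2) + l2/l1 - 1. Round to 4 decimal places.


KL divergence for exponential family:
KL = log(l1/l2) + l2/l1 - 1.
log(5/18) = -1.280934.
18/5 = 3.6.
KL = -1.280934 + 3.6 - 1 = 1.3191

1.3191


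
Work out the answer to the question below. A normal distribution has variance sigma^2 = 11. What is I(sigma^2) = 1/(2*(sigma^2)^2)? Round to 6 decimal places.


Fisher information for variance: I(sigma^2) = 1/(2*sigma^4).
sigma^2 = 11, so sigma^4 = 121.
I = 1/(2*121) = 1/242 = 0.004132

0.004132


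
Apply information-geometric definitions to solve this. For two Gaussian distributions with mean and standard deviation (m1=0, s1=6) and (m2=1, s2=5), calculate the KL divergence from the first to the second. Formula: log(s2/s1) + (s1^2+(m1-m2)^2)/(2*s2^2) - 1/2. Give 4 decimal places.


KL divergence between normal distributions:
KL = log(s2/s1) + (s1^2 + (m1-m2)^2)/(2*s2^2) - 1/2.
log(5/6) = -0.182322.
(6^2 + (0-1)^2)/(2*5^2) = (36 + 1)/50 = 0.74.
KL = -0.182322 + 0.74 - 0.5 = 0.0577

0.0577


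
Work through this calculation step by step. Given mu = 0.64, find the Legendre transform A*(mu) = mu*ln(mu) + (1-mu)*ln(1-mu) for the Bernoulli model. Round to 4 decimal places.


Legendre transform for Bernoulli:
A*(mu) = mu*log(mu) + (1-mu)*log(1-mu).
mu = 0.64, 1-mu = 0.36.
mu*log(mu) = 0.64*log(0.64) = -0.285624.
(1-mu)*log(1-mu) = 0.36*log(0.36) = -0.367794.
A* = -0.285624 + -0.367794 = -0.6534

-0.6534


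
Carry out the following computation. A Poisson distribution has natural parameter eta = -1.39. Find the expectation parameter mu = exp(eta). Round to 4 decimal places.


Expectation parameter for Poisson exponential family:
mu = exp(eta).
eta = -1.39.
mu = exp(-1.39) = 0.2491

0.2491


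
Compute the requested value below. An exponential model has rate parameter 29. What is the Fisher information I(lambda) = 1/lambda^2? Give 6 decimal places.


Fisher information for exponential: I(lambda) = 1/lambda^2.
lambda = 29, lambda^2 = 841.
I = 1/841 = 0.001189

0.001189


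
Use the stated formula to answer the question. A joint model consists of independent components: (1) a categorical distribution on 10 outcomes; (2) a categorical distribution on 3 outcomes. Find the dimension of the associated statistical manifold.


The dimension of a statistical manifold equals the number of free
(independent) real parameters of the model. For a product of independent
blocks the parameter counts add.
- categorical on 10 outcomes (probabilities sum to 1): 10-1 = 9.
- categorical on 3 outcomes (probabilities sum to 1): 3-1 = 2.
Total = 9 + 2 = 11.
Dimension = 11

11


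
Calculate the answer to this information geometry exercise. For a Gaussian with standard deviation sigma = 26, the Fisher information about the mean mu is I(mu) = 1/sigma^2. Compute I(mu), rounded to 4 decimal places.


The Fisher information for the mean of a normal distribution is I(mu) = 1/sigma^2.
sigma = 26, so sigma^2 = 676.
I(mu) = 1/676 = 0.0015

0.0015


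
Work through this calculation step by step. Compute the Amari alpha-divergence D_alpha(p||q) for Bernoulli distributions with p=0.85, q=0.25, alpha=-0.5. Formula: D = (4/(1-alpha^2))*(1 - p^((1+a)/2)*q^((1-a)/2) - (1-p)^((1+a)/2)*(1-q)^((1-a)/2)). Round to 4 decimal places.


Amari alpha-divergence:
D = (4/(1-alpha^2))*(1 - p^((1+a)/2)*q^((1-a)/2) - (1-p)^((1+a)/2)*(1-q)^((1-a)/2)).
alpha = -0.5, p = 0.85, q = 0.25.
e1 = (1+alpha)/2 = 0.25, e2 = (1-alpha)/2 = 0.75.
t1 = p^e1 * q^e2 = 0.85^0.25 * 0.25^0.75 = 0.339477.
t2 = (1-p)^e1 * (1-q)^e2 = 0.15^0.25 * 0.75^0.75 = 0.501555.
4/(1-alpha^2) = 5.333333.
D = 5.333333*(1 - 0.339477 - 0.501555) = 0.8478

0.8478


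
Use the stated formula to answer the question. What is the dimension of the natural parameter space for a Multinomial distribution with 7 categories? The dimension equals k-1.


Exponential family dimension calculation:
For Multinomial with k=7 categories, dim = k-1 = 6.

6


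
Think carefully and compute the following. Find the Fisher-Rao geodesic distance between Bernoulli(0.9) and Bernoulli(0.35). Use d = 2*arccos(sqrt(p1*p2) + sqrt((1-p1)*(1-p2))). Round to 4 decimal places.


Geodesic distance on Bernoulli manifold:
d(p1,p2) = 2*arccos(sqrt(p1*p2) + sqrt((1-p1)*(1-p2))).
sqrt(p1*p2) = sqrt(0.9*0.35) = 0.561249.
sqrt((1-p1)*(1-p2)) = sqrt(0.1*0.65) = 0.254951.
arg = 0.561249 + 0.254951 = 0.8162.
d = 2*arccos(0.8162) = 1.2320

1.2320
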